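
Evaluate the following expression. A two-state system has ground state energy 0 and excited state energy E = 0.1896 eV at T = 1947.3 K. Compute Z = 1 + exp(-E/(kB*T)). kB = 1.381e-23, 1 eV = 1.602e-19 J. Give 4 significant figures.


Step 1: Compute beta*E = E*eV/(kB*T) = 0.1896*1.602e-19/(1.381e-23*1947.3) = 1.129
Step 2: exp(-beta*E) = exp(-1.129) = 0.3232
Step 3: Z = 1 + 0.3232 = 1.323

1.323


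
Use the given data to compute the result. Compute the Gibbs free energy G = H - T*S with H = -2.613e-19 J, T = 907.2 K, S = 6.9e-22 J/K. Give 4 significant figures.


Step 1: T*S = 907.2 * 6.9e-22 = 6.26e-19 J
Step 2: G = H - T*S = -2.613e-19 - 6.26e-19
Step 3: G = -8.873e-19 J

-8.873e-19


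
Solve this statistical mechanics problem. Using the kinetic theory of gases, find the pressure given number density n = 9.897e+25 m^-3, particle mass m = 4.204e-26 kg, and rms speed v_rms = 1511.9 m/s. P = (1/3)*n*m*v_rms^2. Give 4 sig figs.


Step 1: v_rms^2 = 1511.9^2 = 2.286e+06
Step 2: n*m = 9.897e+25*4.204e-26 = 4.161
Step 3: P = (1/3)*4.161*2.286e+06 = 3.17e+06 Pa

3.17e+06


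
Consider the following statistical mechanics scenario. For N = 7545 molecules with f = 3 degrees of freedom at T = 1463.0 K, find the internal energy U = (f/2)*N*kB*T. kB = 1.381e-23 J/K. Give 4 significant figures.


Step 1: f/2 = 3/2 = 1.5
Step 2: N*kB*T = 7545*1.381e-23*1463.0 = 1.524e-16
Step 3: U = 1.5 * 1.524e-16 = 2.287e-16 J

2.287e-16


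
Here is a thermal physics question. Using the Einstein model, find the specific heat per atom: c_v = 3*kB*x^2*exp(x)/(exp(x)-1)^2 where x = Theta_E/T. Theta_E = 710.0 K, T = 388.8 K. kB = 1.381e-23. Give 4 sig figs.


Step 1: x = Theta_E/T = 710.0/388.8 = 1.826
Step 2: x^2 = 3.335
Step 3: exp(x) = 6.21
Step 4: c_v = 3*1.381e-23*3.335*6.21/(6.21-1)^2 = 3.161e-23

3.161e-23


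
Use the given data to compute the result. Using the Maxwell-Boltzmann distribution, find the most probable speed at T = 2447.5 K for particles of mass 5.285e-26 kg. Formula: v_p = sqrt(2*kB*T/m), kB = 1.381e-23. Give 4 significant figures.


Step 1: Numerator = 2*kB*T = 2*1.381e-23*2447.5 = 6.76e-20
Step 2: Ratio = 6.76e-20 / 5.285e-26 = 1.279e+06
Step 3: v_p = sqrt(1.279e+06) = 1131 m/s

1131


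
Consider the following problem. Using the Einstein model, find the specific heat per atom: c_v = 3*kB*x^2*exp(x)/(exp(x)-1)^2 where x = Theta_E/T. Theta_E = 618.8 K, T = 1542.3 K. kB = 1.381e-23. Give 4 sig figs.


Step 1: x = Theta_E/T = 618.8/1542.3 = 0.4012
Step 2: x^2 = 0.161
Step 3: exp(x) = 1.494
Step 4: c_v = 3*1.381e-23*0.161*1.494/(1.494-1)^2 = 4.088e-23

4.088e-23


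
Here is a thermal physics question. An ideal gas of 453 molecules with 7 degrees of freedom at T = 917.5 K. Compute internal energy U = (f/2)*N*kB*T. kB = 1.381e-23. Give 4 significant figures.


Step 1: f/2 = 7/2 = 3.5
Step 2: N*kB*T = 453*1.381e-23*917.5 = 5.74e-18
Step 3: U = 3.5 * 5.74e-18 = 2.009e-17 J

2.009e-17


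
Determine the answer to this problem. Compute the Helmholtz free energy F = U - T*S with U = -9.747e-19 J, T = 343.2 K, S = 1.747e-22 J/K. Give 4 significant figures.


Step 1: T*S = 343.2 * 1.747e-22 = 5.996e-20 J
Step 2: F = U - T*S = -9.747e-19 - 5.996e-20
Step 3: F = -1.035e-18 J

-1.035e-18


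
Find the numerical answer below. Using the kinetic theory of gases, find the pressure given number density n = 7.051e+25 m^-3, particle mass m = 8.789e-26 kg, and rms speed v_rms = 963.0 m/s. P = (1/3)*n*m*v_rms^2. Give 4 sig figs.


Step 1: v_rms^2 = 963.0^2 = 9.274e+05
Step 2: n*m = 7.051e+25*8.789e-26 = 6.197
Step 3: P = (1/3)*6.197*9.274e+05 = 1.916e+06 Pa

1.916e+06


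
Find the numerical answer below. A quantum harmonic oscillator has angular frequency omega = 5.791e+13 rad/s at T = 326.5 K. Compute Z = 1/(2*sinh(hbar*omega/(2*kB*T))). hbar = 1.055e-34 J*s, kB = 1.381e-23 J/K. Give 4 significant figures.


Step 1: Compute x = hbar*omega/(kB*T) = 1.055e-34*5.791e+13/(1.381e-23*326.5) = 1.355
Step 2: x/2 = 0.6775
Step 3: sinh(x/2) = 0.7305
Step 4: Z = 1/(2*0.7305) = 0.6845

0.6845


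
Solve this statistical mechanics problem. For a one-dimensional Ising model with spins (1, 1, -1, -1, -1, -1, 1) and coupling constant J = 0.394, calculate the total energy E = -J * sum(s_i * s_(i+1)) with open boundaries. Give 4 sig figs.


Step 1: Nearest-neighbor products: 1, -1, 1, 1, 1, -1
Step 2: Sum of products = 2
Step 3: E = -0.394 * 2 = -0.788

-0.788


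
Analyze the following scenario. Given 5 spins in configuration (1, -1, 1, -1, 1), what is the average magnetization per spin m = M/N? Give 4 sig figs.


Step 1: Count up spins (+1): 3, down spins (-1): 2
Step 2: Total magnetization M = 3 - 2 = 1
Step 3: m = M/N = 1/5 = 0.2

0.2


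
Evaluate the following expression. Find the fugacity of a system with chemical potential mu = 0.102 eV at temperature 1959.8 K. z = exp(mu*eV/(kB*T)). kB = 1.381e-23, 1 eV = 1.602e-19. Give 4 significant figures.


Step 1: Convert mu to Joules: 0.102*1.602e-19 = 1.634e-20 J
Step 2: kB*T = 1.381e-23*1959.8 = 2.706e-20 J
Step 3: mu/(kB*T) = 0.6038
Step 4: z = exp(0.6038) = 1.829

1.829


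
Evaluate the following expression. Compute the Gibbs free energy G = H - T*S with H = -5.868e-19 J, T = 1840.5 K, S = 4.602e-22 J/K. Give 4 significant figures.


Step 1: T*S = 1840.5 * 4.602e-22 = 8.47e-19 J
Step 2: G = H - T*S = -5.868e-19 - 8.47e-19
Step 3: G = -1.434e-18 J

-1.434e-18


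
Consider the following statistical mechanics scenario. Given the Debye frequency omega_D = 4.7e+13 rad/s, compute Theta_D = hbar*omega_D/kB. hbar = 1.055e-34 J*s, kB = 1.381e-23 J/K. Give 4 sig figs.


Step 1: hbar*omega_D = 1.055e-34 * 4.7e+13 = 4.958e-21 J
Step 2: Theta_D = 4.958e-21 / 1.381e-23
Step 3: Theta_D = 359.1 K

359.1


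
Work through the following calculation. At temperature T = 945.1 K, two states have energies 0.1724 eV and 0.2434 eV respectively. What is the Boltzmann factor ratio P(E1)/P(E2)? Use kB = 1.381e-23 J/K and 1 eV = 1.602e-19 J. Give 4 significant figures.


Step 1: Compute energy difference dE = E1 - E2 = 0.1724 - 0.2434 = -0.071 eV
Step 2: Convert to Joules: dE_J = -0.071 * 1.602e-19 = -1.137e-20 J
Step 3: Compute exponent = -dE_J / (kB * T) = -(-1.137e-20) / (1.381e-23 * 945.1) = 0.8715
Step 4: P(E1)/P(E2) = exp(0.8715) = 2.39

2.39


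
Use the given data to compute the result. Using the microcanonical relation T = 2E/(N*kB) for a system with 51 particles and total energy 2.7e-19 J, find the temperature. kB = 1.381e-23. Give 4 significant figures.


Step 1: Numerator = 2*E = 2*2.7e-19 = 5.4e-19 J
Step 2: Denominator = N*kB = 51*1.381e-23 = 7.043e-22
Step 3: T = 5.4e-19 / 7.043e-22 = 766.7 K

766.7


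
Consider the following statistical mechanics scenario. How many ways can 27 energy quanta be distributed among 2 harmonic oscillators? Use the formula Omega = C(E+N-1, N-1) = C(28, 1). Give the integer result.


Step 1: Use binomial coefficient C(28, 1)
Step 2: Numerator = 28! / 27!
Step 3: Denominator = 1!
Step 4: Omega = 28

28


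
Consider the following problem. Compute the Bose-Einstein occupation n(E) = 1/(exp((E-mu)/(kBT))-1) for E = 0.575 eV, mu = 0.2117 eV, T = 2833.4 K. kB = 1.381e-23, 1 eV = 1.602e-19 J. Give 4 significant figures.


Step 1: (E - mu) = 0.3633 eV
Step 2: x = (E-mu)*eV/(kB*T) = 0.3633*1.602e-19/(1.381e-23*2833.4) = 1.487
Step 3: exp(x) = 4.426
Step 4: n = 1/(exp(x)-1) = 0.2919

0.2919


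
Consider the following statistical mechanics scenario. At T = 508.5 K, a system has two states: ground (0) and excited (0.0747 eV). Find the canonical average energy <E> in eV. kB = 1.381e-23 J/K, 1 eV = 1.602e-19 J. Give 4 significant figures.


Step 1: beta*E = 0.0747*1.602e-19/(1.381e-23*508.5) = 1.704
Step 2: exp(-beta*E) = 0.1819
Step 3: <E> = 0.0747*0.1819/(1+0.1819) = 0.0115 eV

0.0115


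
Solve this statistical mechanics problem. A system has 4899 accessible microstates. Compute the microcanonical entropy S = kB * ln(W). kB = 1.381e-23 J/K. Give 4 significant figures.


Step 1: ln(W) = ln(4899) = 8.497
Step 2: S = kB * ln(W) = 1.381e-23 * 8.497
Step 3: S = 1.173e-22 J/K

1.173e-22


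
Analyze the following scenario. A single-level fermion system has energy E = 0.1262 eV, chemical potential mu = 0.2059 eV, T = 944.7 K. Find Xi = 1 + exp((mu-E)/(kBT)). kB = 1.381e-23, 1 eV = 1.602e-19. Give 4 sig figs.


Step 1: (mu - E) = 0.2059 - 0.1262 = 0.0797 eV
Step 2: x = (mu-E)*eV/(kB*T) = 0.0797*1.602e-19/(1.381e-23*944.7) = 0.9787
Step 3: exp(x) = 2.661
Step 4: Xi = 1 + 2.661 = 3.661

3.661


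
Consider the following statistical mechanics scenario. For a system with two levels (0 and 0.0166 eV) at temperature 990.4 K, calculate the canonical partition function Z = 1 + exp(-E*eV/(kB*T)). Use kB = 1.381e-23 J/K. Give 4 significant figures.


Step 1: Compute beta*E = E*eV/(kB*T) = 0.0166*1.602e-19/(1.381e-23*990.4) = 0.1944
Step 2: exp(-beta*E) = exp(-0.1944) = 0.8233
Step 3: Z = 1 + 0.8233 = 1.823

1.823


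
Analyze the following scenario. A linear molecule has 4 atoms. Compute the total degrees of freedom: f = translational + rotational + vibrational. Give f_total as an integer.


Step 1: Translational DOF = 3
Step 2: Rotational DOF (linear) = 2
Step 3: Vibrational DOF = 3*4 - 5 = 7
Step 4: Total = 3 + 2 + 7 = 12

12


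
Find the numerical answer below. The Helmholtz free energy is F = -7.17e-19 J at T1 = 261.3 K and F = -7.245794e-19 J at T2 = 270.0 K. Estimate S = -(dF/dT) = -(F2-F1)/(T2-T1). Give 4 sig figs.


Step 1: dF = F2 - F1 = -7.245794e-19 - (-7.17e-19) = -7.5794e-21 J
Step 2: dT = T2 - T1 = 270.0 - 261.3 = 8.7 K
Step 3: S = -dF/dT = -(-7.5794e-21)/8.7 = 8.712e-22 J/K

8.712e-22


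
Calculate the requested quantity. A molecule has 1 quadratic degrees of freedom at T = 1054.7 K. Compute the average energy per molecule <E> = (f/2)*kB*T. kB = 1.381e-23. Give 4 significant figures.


Step 1: f/2 = 1/2 = 0.5
Step 2: kB*T = 1.381e-23 * 1054.7 = 1.457e-20
Step 3: <E> = 0.5 * 1.457e-20 = 7.283e-21 J

7.283e-21


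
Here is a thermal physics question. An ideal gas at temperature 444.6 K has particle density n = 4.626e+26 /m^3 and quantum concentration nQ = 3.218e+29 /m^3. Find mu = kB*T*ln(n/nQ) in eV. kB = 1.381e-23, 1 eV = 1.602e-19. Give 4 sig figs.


Step 1: n/nQ = 4.626e+26/3.218e+29 = 0.001438
Step 2: ln(n/nQ) = -6.545
Step 3: mu = kB*T*ln(n/nQ) = 6.14e-21*-6.545 = -4.018e-20 J
Step 4: Convert to eV: -4.018e-20/1.602e-19 = -0.2508 eV

-0.2508


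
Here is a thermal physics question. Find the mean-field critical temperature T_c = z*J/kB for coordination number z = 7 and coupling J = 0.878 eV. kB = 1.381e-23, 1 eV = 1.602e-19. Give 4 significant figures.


Step 1: z*J = 7*0.878 = 6.146 eV
Step 2: Convert to Joules: 6.146*1.602e-19 = 9.846e-19 J
Step 3: T_c = 9.846e-19 / 1.381e-23 = 7.13e+04 K

7.13e+04


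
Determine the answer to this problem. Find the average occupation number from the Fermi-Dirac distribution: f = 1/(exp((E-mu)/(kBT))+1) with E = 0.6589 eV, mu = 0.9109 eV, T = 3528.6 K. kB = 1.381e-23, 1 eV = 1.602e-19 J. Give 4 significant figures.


Step 1: (E - mu) = 0.6589 - 0.9109 = -0.252 eV
Step 2: Convert: (E-mu)*eV = -4.037e-20 J
Step 3: x = (E-mu)*eV/(kB*T) = -0.8285
Step 4: f = 1/(exp(-0.8285)+1) = 0.696

0.696


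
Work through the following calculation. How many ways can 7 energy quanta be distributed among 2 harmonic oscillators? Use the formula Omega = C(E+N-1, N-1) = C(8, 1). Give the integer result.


Step 1: Use binomial coefficient C(8, 1)
Step 2: Numerator = 8! / 7!
Step 3: Denominator = 1!
Step 4: Omega = 8

8


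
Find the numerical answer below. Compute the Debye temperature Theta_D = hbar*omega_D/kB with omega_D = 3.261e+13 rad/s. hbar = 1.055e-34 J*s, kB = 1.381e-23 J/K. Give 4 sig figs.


Step 1: hbar*omega_D = 1.055e-34 * 3.261e+13 = 3.44e-21 J
Step 2: Theta_D = 3.44e-21 / 1.381e-23
Step 3: Theta_D = 249.1 K

249.1


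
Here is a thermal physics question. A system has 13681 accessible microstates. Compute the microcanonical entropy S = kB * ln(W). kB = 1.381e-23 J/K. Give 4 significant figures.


Step 1: ln(W) = ln(13681) = 9.524
Step 2: S = kB * ln(W) = 1.381e-23 * 9.524
Step 3: S = 1.315e-22 J/K

1.315e-22


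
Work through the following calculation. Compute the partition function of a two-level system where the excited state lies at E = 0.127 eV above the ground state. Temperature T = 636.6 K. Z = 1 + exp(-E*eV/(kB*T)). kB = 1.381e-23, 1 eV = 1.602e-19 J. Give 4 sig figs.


Step 1: Compute beta*E = E*eV/(kB*T) = 0.127*1.602e-19/(1.381e-23*636.6) = 2.314
Step 2: exp(-beta*E) = exp(-2.314) = 0.09884
Step 3: Z = 1 + 0.09884 = 1.099

1.099


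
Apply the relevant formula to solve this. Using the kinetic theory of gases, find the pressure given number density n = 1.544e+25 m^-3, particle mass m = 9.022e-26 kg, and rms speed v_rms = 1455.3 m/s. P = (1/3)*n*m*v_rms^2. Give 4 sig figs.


Step 1: v_rms^2 = 1455.3^2 = 2.118e+06
Step 2: n*m = 1.544e+25*9.022e-26 = 1.393
Step 3: P = (1/3)*1.393*2.118e+06 = 9.834e+05 Pa

9.834e+05


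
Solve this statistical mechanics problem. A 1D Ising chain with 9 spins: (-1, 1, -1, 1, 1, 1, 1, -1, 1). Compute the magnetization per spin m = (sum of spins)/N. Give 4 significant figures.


Step 1: Count up spins (+1): 6, down spins (-1): 3
Step 2: Total magnetization M = 6 - 3 = 3
Step 3: m = M/N = 3/9 = 0.3333

0.3333


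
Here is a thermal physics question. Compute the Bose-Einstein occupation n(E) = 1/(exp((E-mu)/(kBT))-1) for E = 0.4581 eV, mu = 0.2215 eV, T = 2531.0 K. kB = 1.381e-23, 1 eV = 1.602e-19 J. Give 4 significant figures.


Step 1: (E - mu) = 0.2366 eV
Step 2: x = (E-mu)*eV/(kB*T) = 0.2366*1.602e-19/(1.381e-23*2531.0) = 1.084
Step 3: exp(x) = 2.958
Step 4: n = 1/(exp(x)-1) = 0.5108

0.5108


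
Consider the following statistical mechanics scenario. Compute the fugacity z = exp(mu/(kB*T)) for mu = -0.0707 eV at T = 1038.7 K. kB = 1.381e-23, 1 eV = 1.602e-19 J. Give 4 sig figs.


Step 1: Convert mu to Joules: -0.0707*1.602e-19 = -1.133e-20 J
Step 2: kB*T = 1.381e-23*1038.7 = 1.434e-20 J
Step 3: mu/(kB*T) = -0.7896
Step 4: z = exp(-0.7896) = 0.454

0.454


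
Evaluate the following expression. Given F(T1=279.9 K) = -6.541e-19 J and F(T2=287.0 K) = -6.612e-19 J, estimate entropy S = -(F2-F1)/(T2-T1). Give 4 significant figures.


Step 1: dF = F2 - F1 = -6.612e-19 - (-6.541e-19) = -7.1e-21 J
Step 2: dT = T2 - T1 = 287.0 - 279.9 = 7.1 K
Step 3: S = -dF/dT = -(-7.1e-21)/7.1 = 1e-21 J/K

1e-21


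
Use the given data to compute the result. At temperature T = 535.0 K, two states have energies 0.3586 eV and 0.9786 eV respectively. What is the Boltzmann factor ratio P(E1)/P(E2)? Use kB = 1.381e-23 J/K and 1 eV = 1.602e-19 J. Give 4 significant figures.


Step 1: Compute energy difference dE = E1 - E2 = 0.3586 - 0.9786 = -0.62 eV
Step 2: Convert to Joules: dE_J = -0.62 * 1.602e-19 = -9.932e-20 J
Step 3: Compute exponent = -dE_J / (kB * T) = -(-9.932e-20) / (1.381e-23 * 535.0) = 13.44
Step 4: P(E1)/P(E2) = exp(13.44) = 6.892e+05

6.892e+05


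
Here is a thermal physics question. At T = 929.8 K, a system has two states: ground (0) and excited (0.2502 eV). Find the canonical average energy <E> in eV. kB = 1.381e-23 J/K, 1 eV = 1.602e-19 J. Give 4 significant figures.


Step 1: beta*E = 0.2502*1.602e-19/(1.381e-23*929.8) = 3.122
Step 2: exp(-beta*E) = 0.04409
Step 3: <E> = 0.2502*0.04409/(1+0.04409) = 0.01057 eV

0.01057


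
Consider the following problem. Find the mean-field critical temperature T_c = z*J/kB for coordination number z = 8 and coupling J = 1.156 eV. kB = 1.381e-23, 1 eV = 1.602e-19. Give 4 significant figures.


Step 1: z*J = 8*1.156 = 9.248 eV
Step 2: Convert to Joules: 9.248*1.602e-19 = 1.482e-18 J
Step 3: T_c = 1.482e-18 / 1.381e-23 = 1.073e+05 K

1.073e+05


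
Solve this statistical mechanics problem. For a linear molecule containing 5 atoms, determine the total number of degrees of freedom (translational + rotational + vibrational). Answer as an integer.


Step 1: Translational DOF = 3
Step 2: Rotational DOF (linear) = 2
Step 3: Vibrational DOF = 3*5 - 5 = 10
Step 4: Total = 3 + 2 + 10 = 15

15


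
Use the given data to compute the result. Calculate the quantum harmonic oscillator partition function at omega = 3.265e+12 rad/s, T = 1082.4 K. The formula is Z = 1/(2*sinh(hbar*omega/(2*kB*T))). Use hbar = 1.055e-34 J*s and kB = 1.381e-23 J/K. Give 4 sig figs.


Step 1: Compute x = hbar*omega/(kB*T) = 1.055e-34*3.265e+12/(1.381e-23*1082.4) = 0.02304
Step 2: x/2 = 0.01152
Step 3: sinh(x/2) = 0.01152
Step 4: Z = 1/(2*0.01152) = 43.39

43.39


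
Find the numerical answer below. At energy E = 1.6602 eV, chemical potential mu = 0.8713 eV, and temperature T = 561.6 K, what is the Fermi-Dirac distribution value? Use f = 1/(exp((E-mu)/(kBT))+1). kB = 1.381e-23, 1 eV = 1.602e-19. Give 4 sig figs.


Step 1: (E - mu) = 1.6602 - 0.8713 = 0.7889 eV
Step 2: Convert: (E-mu)*eV = 1.264e-19 J
Step 3: x = (E-mu)*eV/(kB*T) = 16.3
Step 4: f = 1/(exp(16.3)+1) = 8.376e-08

8.376e-08


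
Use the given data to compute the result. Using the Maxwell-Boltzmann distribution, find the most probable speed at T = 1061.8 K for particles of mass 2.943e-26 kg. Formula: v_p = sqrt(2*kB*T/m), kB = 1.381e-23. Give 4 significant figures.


Step 1: Numerator = 2*kB*T = 2*1.381e-23*1061.8 = 2.933e-20
Step 2: Ratio = 2.933e-20 / 2.943e-26 = 9.965e+05
Step 3: v_p = sqrt(9.965e+05) = 998.2 m/s

998.2


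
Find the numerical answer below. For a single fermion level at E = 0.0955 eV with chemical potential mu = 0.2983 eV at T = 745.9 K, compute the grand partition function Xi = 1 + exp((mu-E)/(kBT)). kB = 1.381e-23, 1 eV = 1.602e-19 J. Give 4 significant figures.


Step 1: (mu - E) = 0.2983 - 0.0955 = 0.2028 eV
Step 2: x = (mu-E)*eV/(kB*T) = 0.2028*1.602e-19/(1.381e-23*745.9) = 3.154
Step 3: exp(x) = 23.43
Step 4: Xi = 1 + 23.43 = 24.43

24.43


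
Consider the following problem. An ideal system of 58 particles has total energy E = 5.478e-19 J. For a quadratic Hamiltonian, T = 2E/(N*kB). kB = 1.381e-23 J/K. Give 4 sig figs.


Step 1: Numerator = 2*E = 2*5.478e-19 = 1.096e-18 J
Step 2: Denominator = N*kB = 58*1.381e-23 = 8.01e-22
Step 3: T = 1.096e-18 / 8.01e-22 = 1368 K

1368


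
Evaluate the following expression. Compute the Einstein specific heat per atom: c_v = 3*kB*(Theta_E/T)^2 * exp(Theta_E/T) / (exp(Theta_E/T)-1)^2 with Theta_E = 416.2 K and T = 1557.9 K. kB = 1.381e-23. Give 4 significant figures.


Step 1: x = Theta_E/T = 416.2/1557.9 = 0.2672
Step 2: x^2 = 0.07137
Step 3: exp(x) = 1.306
Step 4: c_v = 3*1.381e-23*0.07137*1.306/(1.306-1)^2 = 4.118e-23

4.118e-23


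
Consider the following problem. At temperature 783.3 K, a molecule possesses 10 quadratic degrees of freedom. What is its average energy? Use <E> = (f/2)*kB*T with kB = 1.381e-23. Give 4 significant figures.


Step 1: f/2 = 10/2 = 5
Step 2: kB*T = 1.381e-23 * 783.3 = 1.082e-20
Step 3: <E> = 5 * 1.082e-20 = 5.409e-20 J

5.409e-20


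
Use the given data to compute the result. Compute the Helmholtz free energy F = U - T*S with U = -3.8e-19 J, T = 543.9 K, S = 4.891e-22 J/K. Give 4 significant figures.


Step 1: T*S = 543.9 * 4.891e-22 = 2.66e-19 J
Step 2: F = U - T*S = -3.8e-19 - 2.66e-19
Step 3: F = -6.46e-19 J

-6.46e-19


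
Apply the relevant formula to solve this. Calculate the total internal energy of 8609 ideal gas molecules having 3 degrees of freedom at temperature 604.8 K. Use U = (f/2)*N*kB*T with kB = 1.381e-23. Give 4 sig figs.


Step 1: f/2 = 3/2 = 1.5
Step 2: N*kB*T = 8609*1.381e-23*604.8 = 7.19e-17
Step 3: U = 1.5 * 7.19e-17 = 1.079e-16 J

1.079e-16


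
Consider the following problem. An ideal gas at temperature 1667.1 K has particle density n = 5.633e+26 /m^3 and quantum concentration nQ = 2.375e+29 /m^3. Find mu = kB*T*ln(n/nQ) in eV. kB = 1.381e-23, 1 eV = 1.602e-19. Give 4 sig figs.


Step 1: n/nQ = 5.633e+26/2.375e+29 = 0.002372
Step 2: ln(n/nQ) = -6.044
Step 3: mu = kB*T*ln(n/nQ) = 2.302e-20*-6.044 = -1.392e-19 J
Step 4: Convert to eV: -1.392e-19/1.602e-19 = -0.8686 eV

-0.8686


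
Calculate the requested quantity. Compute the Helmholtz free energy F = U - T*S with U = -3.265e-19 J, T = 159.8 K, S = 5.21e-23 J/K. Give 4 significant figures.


Step 1: T*S = 159.8 * 5.21e-23 = 8.326e-21 J
Step 2: F = U - T*S = -3.265e-19 - 8.326e-21
Step 3: F = -3.348e-19 J

-3.348e-19


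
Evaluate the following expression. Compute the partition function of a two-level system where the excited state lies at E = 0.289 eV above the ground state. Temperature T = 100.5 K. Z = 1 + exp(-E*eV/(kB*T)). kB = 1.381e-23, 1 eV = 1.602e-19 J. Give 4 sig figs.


Step 1: Compute beta*E = E*eV/(kB*T) = 0.289*1.602e-19/(1.381e-23*100.5) = 33.36
Step 2: exp(-beta*E) = exp(-33.36) = 3.257e-15
Step 3: Z = 1 + 3.257e-15 = 1

1


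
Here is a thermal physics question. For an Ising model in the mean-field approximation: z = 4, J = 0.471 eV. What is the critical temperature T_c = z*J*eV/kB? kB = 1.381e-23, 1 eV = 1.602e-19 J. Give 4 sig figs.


Step 1: z*J = 4*0.471 = 1.884 eV
Step 2: Convert to Joules: 1.884*1.602e-19 = 3.018e-19 J
Step 3: T_c = 3.018e-19 / 1.381e-23 = 2.185e+04 K

2.185e+04


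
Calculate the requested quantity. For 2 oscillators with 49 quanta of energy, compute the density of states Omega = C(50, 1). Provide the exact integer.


Step 1: Use binomial coefficient C(50, 1)
Step 2: Numerator = 50! / 49!
Step 3: Denominator = 1!
Step 4: Omega = 50

50


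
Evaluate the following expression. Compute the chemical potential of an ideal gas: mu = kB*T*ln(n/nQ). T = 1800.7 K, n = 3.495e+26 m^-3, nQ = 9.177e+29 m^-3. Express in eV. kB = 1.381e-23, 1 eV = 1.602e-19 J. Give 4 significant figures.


Step 1: n/nQ = 3.495e+26/9.177e+29 = 0.0003808
Step 2: ln(n/nQ) = -7.873
Step 3: mu = kB*T*ln(n/nQ) = 2.487e-20*-7.873 = -1.958e-19 J
Step 4: Convert to eV: -1.958e-19/1.602e-19 = -1.222 eV

-1.222


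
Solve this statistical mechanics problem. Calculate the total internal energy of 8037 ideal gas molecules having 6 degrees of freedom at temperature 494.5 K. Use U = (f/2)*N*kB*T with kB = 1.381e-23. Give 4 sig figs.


Step 1: f/2 = 6/2 = 3.0
Step 2: N*kB*T = 8037*1.381e-23*494.5 = 5.489e-17
Step 3: U = 3.0 * 5.489e-17 = 1.647e-16 J

1.647e-16


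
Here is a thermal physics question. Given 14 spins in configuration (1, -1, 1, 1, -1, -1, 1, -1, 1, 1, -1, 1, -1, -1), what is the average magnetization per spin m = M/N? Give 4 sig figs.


Step 1: Count up spins (+1): 7, down spins (-1): 7
Step 2: Total magnetization M = 7 - 7 = 0
Step 3: m = M/N = 0/14 = 0

0


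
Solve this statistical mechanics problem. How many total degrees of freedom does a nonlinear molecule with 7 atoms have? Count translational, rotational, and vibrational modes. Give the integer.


Step 1: Translational DOF = 3
Step 2: Rotational DOF (nonlinear) = 3
Step 3: Vibrational DOF = 3*7 - 6 = 15
Step 4: Total = 3 + 3 + 15 = 21

21


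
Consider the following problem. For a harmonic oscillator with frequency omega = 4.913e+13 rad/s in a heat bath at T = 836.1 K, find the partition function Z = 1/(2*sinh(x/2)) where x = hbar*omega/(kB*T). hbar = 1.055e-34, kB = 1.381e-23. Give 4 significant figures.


Step 1: Compute x = hbar*omega/(kB*T) = 1.055e-34*4.913e+13/(1.381e-23*836.1) = 0.4489
Step 2: x/2 = 0.2244
Step 3: sinh(x/2) = 0.2263
Step 4: Z = 1/(2*0.2263) = 2.209

2.209


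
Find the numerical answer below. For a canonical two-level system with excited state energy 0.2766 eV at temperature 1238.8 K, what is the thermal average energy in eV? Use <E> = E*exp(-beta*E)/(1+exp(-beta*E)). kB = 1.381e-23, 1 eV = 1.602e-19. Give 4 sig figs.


Step 1: beta*E = 0.2766*1.602e-19/(1.381e-23*1238.8) = 2.59
Step 2: exp(-beta*E) = 0.07501
Step 3: <E> = 0.2766*0.07501/(1+0.07501) = 0.0193 eV

0.0193


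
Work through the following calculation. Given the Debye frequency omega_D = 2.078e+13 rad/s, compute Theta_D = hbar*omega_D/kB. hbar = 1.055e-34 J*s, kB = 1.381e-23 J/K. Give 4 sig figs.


Step 1: hbar*omega_D = 1.055e-34 * 2.078e+13 = 2.192e-21 J
Step 2: Theta_D = 2.192e-21 / 1.381e-23
Step 3: Theta_D = 158.7 K

158.7


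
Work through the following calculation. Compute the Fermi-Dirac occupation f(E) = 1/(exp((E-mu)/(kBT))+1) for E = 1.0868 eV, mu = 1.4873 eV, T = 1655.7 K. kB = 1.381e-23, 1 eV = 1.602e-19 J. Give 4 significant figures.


Step 1: (E - mu) = 1.0868 - 1.4873 = -0.4005 eV
Step 2: Convert: (E-mu)*eV = -6.416e-20 J
Step 3: x = (E-mu)*eV/(kB*T) = -2.806
Step 4: f = 1/(exp(-2.806)+1) = 0.943

0.943


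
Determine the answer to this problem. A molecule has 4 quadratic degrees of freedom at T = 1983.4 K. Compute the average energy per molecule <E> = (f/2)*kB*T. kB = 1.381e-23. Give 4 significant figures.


Step 1: f/2 = 4/2 = 2
Step 2: kB*T = 1.381e-23 * 1983.4 = 2.739e-20
Step 3: <E> = 2 * 2.739e-20 = 5.478e-20 J

5.478e-20


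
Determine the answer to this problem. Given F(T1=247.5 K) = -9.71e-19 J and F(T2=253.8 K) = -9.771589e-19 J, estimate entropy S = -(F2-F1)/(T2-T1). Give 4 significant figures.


Step 1: dF = F2 - F1 = -9.771589e-19 - (-9.71e-19) = -6.1589e-21 J
Step 2: dT = T2 - T1 = 253.8 - 247.5 = 6.3 K
Step 3: S = -dF/dT = -(-6.1589e-21)/6.3 = 9.776e-22 J/K

9.776e-22


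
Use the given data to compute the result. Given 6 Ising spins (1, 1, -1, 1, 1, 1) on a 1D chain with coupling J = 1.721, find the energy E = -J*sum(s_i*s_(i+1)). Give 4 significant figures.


Step 1: Nearest-neighbor products: 1, -1, -1, 1, 1
Step 2: Sum of products = 1
Step 3: E = -1.721 * 1 = -1.721

-1.721


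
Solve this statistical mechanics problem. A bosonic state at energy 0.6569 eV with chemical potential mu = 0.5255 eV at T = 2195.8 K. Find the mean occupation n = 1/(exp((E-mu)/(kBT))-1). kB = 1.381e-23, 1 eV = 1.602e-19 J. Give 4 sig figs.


Step 1: (E - mu) = 0.1314 eV
Step 2: x = (E-mu)*eV/(kB*T) = 0.1314*1.602e-19/(1.381e-23*2195.8) = 0.6942
Step 3: exp(x) = 2.002
Step 4: n = 1/(exp(x)-1) = 0.9979

0.9979


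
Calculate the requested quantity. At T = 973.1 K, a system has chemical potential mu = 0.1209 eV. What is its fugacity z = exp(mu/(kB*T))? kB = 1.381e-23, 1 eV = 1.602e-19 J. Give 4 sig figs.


Step 1: Convert mu to Joules: 0.1209*1.602e-19 = 1.937e-20 J
Step 2: kB*T = 1.381e-23*973.1 = 1.344e-20 J
Step 3: mu/(kB*T) = 1.441
Step 4: z = exp(1.441) = 4.226

4.226


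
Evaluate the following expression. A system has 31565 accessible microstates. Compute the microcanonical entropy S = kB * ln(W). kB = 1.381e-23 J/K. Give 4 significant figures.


Step 1: ln(W) = ln(31565) = 10.36
Step 2: S = kB * ln(W) = 1.381e-23 * 10.36
Step 3: S = 1.431e-22 J/K

1.431e-22


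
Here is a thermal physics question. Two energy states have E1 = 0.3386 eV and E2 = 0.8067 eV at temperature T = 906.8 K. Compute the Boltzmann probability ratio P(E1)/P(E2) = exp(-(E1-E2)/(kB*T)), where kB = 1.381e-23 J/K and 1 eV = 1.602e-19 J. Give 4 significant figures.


Step 1: Compute energy difference dE = E1 - E2 = 0.3386 - 0.8067 = -0.4681 eV
Step 2: Convert to Joules: dE_J = -0.4681 * 1.602e-19 = -7.499e-20 J
Step 3: Compute exponent = -dE_J / (kB * T) = -(-7.499e-20) / (1.381e-23 * 906.8) = 5.988
Step 4: P(E1)/P(E2) = exp(5.988) = 398.7

398.7


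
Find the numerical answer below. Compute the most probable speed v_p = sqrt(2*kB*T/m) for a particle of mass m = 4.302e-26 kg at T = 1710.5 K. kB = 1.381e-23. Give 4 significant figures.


Step 1: Numerator = 2*kB*T = 2*1.381e-23*1710.5 = 4.724e-20
Step 2: Ratio = 4.724e-20 / 4.302e-26 = 1.098e+06
Step 3: v_p = sqrt(1.098e+06) = 1048 m/s

1048


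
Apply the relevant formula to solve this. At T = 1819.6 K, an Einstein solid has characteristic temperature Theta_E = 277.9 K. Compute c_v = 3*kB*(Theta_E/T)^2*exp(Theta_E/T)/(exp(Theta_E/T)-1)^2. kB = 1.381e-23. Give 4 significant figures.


Step 1: x = Theta_E/T = 277.9/1819.6 = 0.1527
Step 2: x^2 = 0.02333
Step 3: exp(x) = 1.165
Step 4: c_v = 3*1.381e-23*0.02333*1.165/(1.165-1)^2 = 4.135e-23

4.135e-23


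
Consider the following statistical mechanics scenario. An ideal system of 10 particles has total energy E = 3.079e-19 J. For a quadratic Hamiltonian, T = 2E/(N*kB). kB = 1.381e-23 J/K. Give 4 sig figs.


Step 1: Numerator = 2*E = 2*3.079e-19 = 6.158e-19 J
Step 2: Denominator = N*kB = 10*1.381e-23 = 1.381e-22
Step 3: T = 6.158e-19 / 1.381e-22 = 4459 K

4459


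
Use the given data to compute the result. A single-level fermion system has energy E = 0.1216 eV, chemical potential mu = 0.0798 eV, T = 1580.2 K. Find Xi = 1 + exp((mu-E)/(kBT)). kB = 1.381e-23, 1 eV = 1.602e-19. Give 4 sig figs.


Step 1: (mu - E) = 0.0798 - 0.1216 = -0.0418 eV
Step 2: x = (mu-E)*eV/(kB*T) = -0.0418*1.602e-19/(1.381e-23*1580.2) = -0.3069
Step 3: exp(x) = 0.7358
Step 4: Xi = 1 + 0.7358 = 1.736

1.736


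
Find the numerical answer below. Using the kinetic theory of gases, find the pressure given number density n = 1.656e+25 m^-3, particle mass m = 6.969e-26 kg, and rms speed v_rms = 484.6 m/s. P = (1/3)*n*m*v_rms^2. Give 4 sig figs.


Step 1: v_rms^2 = 484.6^2 = 2.348e+05
Step 2: n*m = 1.656e+25*6.969e-26 = 1.154
Step 3: P = (1/3)*1.154*2.348e+05 = 9.034e+04 Pa

9.034e+04


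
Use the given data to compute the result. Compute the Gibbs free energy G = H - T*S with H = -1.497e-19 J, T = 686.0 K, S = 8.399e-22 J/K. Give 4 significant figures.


Step 1: T*S = 686.0 * 8.399e-22 = 5.762e-19 J
Step 2: G = H - T*S = -1.497e-19 - 5.762e-19
Step 3: G = -7.259e-19 J

-7.259e-19


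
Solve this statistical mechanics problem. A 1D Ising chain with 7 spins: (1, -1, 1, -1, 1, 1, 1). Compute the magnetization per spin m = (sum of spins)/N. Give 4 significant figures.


Step 1: Count up spins (+1): 5, down spins (-1): 2
Step 2: Total magnetization M = 5 - 2 = 3
Step 3: m = M/N = 3/7 = 0.4286

0.4286


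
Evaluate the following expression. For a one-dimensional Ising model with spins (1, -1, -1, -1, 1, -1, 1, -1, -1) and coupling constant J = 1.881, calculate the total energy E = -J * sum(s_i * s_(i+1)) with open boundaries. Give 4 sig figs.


Step 1: Nearest-neighbor products: -1, 1, 1, -1, -1, -1, -1, 1
Step 2: Sum of products = -2
Step 3: E = -1.881 * -2 = 3.762

3.762


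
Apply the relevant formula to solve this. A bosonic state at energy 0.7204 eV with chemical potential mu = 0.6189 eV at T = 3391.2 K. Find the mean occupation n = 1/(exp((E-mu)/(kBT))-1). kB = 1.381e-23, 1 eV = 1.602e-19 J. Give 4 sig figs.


Step 1: (E - mu) = 0.1015 eV
Step 2: x = (E-mu)*eV/(kB*T) = 0.1015*1.602e-19/(1.381e-23*3391.2) = 0.3472
Step 3: exp(x) = 1.415
Step 4: n = 1/(exp(x)-1) = 2.409

2.409


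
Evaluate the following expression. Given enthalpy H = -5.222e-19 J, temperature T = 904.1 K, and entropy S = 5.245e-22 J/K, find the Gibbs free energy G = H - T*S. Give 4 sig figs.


Step 1: T*S = 904.1 * 5.245e-22 = 4.742e-19 J
Step 2: G = H - T*S = -5.222e-19 - 4.742e-19
Step 3: G = -9.964e-19 J

-9.964e-19


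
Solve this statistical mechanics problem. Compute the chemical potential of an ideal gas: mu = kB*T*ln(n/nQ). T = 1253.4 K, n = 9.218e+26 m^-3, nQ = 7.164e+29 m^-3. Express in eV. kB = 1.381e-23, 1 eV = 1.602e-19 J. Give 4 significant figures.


Step 1: n/nQ = 9.218e+26/7.164e+29 = 0.001287
Step 2: ln(n/nQ) = -6.656
Step 3: mu = kB*T*ln(n/nQ) = 1.731e-20*-6.656 = -1.152e-19 J
Step 4: Convert to eV: -1.152e-19/1.602e-19 = -0.7191 eV

-0.7191


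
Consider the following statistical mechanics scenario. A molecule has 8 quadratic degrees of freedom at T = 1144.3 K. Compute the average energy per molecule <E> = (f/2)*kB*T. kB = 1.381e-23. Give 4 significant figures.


Step 1: f/2 = 8/2 = 4
Step 2: kB*T = 1.381e-23 * 1144.3 = 1.58e-20
Step 3: <E> = 4 * 1.58e-20 = 6.321e-20 J

6.321e-20


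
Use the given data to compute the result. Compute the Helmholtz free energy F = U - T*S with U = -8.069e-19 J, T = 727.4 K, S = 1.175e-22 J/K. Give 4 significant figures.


Step 1: T*S = 727.4 * 1.175e-22 = 8.547e-20 J
Step 2: F = U - T*S = -8.069e-19 - 8.547e-20
Step 3: F = -8.924e-19 J

-8.924e-19


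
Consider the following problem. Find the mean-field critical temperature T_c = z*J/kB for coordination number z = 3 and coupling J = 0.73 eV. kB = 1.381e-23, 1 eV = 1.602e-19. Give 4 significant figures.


Step 1: z*J = 3*0.73 = 2.19 eV
Step 2: Convert to Joules: 2.19*1.602e-19 = 3.508e-19 J
Step 3: T_c = 3.508e-19 / 1.381e-23 = 2.54e+04 K

2.54e+04


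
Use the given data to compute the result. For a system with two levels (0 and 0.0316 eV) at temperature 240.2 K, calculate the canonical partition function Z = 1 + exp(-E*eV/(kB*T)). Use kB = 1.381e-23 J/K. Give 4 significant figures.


Step 1: Compute beta*E = E*eV/(kB*T) = 0.0316*1.602e-19/(1.381e-23*240.2) = 1.526
Step 2: exp(-beta*E) = exp(-1.526) = 0.2174
Step 3: Z = 1 + 0.2174 = 1.217

1.217


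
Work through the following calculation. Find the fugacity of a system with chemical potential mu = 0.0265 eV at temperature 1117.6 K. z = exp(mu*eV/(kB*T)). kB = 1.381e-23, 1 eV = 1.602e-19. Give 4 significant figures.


Step 1: Convert mu to Joules: 0.0265*1.602e-19 = 4.245e-21 J
Step 2: kB*T = 1.381e-23*1117.6 = 1.543e-20 J
Step 3: mu/(kB*T) = 0.2751
Step 4: z = exp(0.2751) = 1.317

1.317


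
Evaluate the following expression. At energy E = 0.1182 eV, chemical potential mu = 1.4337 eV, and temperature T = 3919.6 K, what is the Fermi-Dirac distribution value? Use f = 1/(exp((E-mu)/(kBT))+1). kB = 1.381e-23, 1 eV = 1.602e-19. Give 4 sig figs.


Step 1: (E - mu) = 0.1182 - 1.4337 = -1.315 eV
Step 2: Convert: (E-mu)*eV = -2.107e-19 J
Step 3: x = (E-mu)*eV/(kB*T) = -3.893
Step 4: f = 1/(exp(-3.893)+1) = 0.98

0.98


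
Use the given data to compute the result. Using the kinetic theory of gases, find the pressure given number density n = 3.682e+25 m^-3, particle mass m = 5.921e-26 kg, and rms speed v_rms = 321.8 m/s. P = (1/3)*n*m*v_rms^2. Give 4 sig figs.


Step 1: v_rms^2 = 321.8^2 = 1.036e+05
Step 2: n*m = 3.682e+25*5.921e-26 = 2.18
Step 3: P = (1/3)*2.18*1.036e+05 = 7.525e+04 Pa

7.525e+04


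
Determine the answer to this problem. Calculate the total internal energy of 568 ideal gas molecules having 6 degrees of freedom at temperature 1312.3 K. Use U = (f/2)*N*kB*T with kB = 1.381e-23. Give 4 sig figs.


Step 1: f/2 = 6/2 = 3.0
Step 2: N*kB*T = 568*1.381e-23*1312.3 = 1.029e-17
Step 3: U = 3.0 * 1.029e-17 = 3.088e-17 J

3.088e-17


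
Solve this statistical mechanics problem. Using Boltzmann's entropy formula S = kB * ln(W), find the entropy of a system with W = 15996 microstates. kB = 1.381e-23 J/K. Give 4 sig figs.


Step 1: ln(W) = ln(15996) = 9.68
Step 2: S = kB * ln(W) = 1.381e-23 * 9.68
Step 3: S = 1.337e-22 J/K

1.337e-22


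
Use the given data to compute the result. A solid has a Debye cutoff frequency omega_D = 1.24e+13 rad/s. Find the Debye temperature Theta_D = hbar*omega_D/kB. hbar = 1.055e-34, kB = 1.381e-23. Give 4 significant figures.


Step 1: hbar*omega_D = 1.055e-34 * 1.24e+13 = 1.308e-21 J
Step 2: Theta_D = 1.308e-21 / 1.381e-23
Step 3: Theta_D = 94.73 K

94.73


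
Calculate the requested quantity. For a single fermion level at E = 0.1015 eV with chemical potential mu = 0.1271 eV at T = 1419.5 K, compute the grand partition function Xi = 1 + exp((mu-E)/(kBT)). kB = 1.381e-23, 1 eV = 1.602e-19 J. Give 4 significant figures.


Step 1: (mu - E) = 0.1271 - 0.1015 = 0.0256 eV
Step 2: x = (mu-E)*eV/(kB*T) = 0.0256*1.602e-19/(1.381e-23*1419.5) = 0.2092
Step 3: exp(x) = 1.233
Step 4: Xi = 1 + 1.233 = 2.233

2.233


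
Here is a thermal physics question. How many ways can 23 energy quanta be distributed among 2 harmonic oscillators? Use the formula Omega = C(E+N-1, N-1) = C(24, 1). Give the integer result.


Step 1: Use binomial coefficient C(24, 1)
Step 2: Numerator = 24! / 23!
Step 3: Denominator = 1!
Step 4: Omega = 24

24


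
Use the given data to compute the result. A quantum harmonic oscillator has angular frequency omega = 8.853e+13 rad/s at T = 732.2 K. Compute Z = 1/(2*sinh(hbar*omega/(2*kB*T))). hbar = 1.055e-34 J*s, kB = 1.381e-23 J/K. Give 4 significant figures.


Step 1: Compute x = hbar*omega/(kB*T) = 1.055e-34*8.853e+13/(1.381e-23*732.2) = 0.9237
Step 2: x/2 = 0.4618
Step 3: sinh(x/2) = 0.4784
Step 4: Z = 1/(2*0.4784) = 1.045

1.045


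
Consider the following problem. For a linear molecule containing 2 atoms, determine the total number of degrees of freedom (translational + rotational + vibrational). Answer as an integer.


Step 1: Translational DOF = 3
Step 2: Rotational DOF (linear) = 2
Step 3: Vibrational DOF = 3*2 - 5 = 1
Step 4: Total = 3 + 2 + 1 = 6

6


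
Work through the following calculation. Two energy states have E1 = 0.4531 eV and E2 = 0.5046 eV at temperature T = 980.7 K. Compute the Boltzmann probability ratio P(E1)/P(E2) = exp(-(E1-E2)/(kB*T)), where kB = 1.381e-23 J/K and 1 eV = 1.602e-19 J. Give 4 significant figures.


Step 1: Compute energy difference dE = E1 - E2 = 0.4531 - 0.5046 = -0.0515 eV
Step 2: Convert to Joules: dE_J = -0.0515 * 1.602e-19 = -8.25e-21 J
Step 3: Compute exponent = -dE_J / (kB * T) = -(-8.25e-21) / (1.381e-23 * 980.7) = 0.6092
Step 4: P(E1)/P(E2) = exp(0.6092) = 1.839

1.839


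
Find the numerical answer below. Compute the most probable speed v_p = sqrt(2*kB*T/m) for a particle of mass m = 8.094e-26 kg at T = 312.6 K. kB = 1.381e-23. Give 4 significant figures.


Step 1: Numerator = 2*kB*T = 2*1.381e-23*312.6 = 8.634e-21
Step 2: Ratio = 8.634e-21 / 8.094e-26 = 1.067e+05
Step 3: v_p = sqrt(1.067e+05) = 326.6 m/s

326.6


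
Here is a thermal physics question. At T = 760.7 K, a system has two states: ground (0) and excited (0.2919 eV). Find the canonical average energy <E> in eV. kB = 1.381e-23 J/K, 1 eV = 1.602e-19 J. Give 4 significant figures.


Step 1: beta*E = 0.2919*1.602e-19/(1.381e-23*760.7) = 4.451
Step 2: exp(-beta*E) = 0.01166
Step 3: <E> = 0.2919*0.01166/(1+0.01166) = 0.003365 eV

0.003365


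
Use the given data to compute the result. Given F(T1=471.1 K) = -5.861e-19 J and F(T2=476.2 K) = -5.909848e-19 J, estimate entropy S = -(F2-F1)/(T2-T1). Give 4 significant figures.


Step 1: dF = F2 - F1 = -5.909848e-19 - (-5.861e-19) = -4.8848e-21 J
Step 2: dT = T2 - T1 = 476.2 - 471.1 = 5.1 K
Step 3: S = -dF/dT = -(-4.8848e-21)/5.1 = 9.578e-22 J/K

9.578e-22


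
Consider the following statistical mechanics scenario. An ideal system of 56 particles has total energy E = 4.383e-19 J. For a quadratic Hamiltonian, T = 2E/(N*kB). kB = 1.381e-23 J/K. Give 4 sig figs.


Step 1: Numerator = 2*E = 2*4.383e-19 = 8.766e-19 J
Step 2: Denominator = N*kB = 56*1.381e-23 = 7.734e-22
Step 3: T = 8.766e-19 / 7.734e-22 = 1133 K

1133


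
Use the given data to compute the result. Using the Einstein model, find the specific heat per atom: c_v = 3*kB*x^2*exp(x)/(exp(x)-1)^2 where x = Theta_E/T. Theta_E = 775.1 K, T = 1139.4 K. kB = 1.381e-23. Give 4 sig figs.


Step 1: x = Theta_E/T = 775.1/1139.4 = 0.6803
Step 2: x^2 = 0.4628
Step 3: exp(x) = 1.974
Step 4: c_v = 3*1.381e-23*0.4628*1.974/(1.974-1)^2 = 3.987e-23

3.987e-23


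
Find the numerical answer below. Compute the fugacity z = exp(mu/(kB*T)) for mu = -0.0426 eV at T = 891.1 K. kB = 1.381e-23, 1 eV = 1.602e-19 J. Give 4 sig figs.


Step 1: Convert mu to Joules: -0.0426*1.602e-19 = -6.825e-21 J
Step 2: kB*T = 1.381e-23*891.1 = 1.231e-20 J
Step 3: mu/(kB*T) = -0.5546
Step 4: z = exp(-0.5546) = 0.5743

0.5743


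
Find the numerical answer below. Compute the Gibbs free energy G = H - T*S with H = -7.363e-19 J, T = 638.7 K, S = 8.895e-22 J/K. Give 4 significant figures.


Step 1: T*S = 638.7 * 8.895e-22 = 5.681e-19 J
Step 2: G = H - T*S = -7.363e-19 - 5.681e-19
Step 3: G = -1.304e-18 J

-1.304e-18


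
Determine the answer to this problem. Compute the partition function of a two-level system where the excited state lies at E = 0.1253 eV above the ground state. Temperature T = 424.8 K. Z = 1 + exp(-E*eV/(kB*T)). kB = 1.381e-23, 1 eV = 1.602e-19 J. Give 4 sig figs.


Step 1: Compute beta*E = E*eV/(kB*T) = 0.1253*1.602e-19/(1.381e-23*424.8) = 3.422
Step 2: exp(-beta*E) = exp(-3.422) = 0.03266
Step 3: Z = 1 + 0.03266 = 1.033

1.033
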